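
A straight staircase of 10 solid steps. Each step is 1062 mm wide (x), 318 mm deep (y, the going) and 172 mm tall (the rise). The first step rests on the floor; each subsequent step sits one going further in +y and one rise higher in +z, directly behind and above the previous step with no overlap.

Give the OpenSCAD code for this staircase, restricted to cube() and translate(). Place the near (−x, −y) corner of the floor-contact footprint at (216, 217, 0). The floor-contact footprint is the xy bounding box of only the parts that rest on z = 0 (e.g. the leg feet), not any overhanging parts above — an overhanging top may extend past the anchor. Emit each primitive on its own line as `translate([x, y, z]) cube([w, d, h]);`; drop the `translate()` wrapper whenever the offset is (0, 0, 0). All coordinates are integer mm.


translate([216, 217, 0]) cube([1062, 318, 172]);
translate([216, 535, 172]) cube([1062, 318, 172]);
translate([216, 853, 344]) cube([1062, 318, 172]);
translate([216, 1171, 516]) cube([1062, 318, 172]);
translate([216, 1489, 688]) cube([1062, 318, 172]);
translate([216, 1807, 860]) cube([1062, 318, 172]);
translate([216, 2125, 1032]) cube([1062, 318, 172]);
translate([216, 2443, 1204]) cube([1062, 318, 172]);
translate([216, 2761, 1376]) cube([1062, 318, 172]);
translate([216, 3079, 1548]) cube([1062, 318, 172]);


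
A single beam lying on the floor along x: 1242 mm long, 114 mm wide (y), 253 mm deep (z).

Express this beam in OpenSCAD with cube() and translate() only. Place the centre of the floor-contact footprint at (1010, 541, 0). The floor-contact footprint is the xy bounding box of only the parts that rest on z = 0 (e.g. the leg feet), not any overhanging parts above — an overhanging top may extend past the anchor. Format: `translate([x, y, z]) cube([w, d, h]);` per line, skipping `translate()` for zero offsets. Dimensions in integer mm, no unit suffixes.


translate([389, 484, 0]) cube([1242, 114, 253]);


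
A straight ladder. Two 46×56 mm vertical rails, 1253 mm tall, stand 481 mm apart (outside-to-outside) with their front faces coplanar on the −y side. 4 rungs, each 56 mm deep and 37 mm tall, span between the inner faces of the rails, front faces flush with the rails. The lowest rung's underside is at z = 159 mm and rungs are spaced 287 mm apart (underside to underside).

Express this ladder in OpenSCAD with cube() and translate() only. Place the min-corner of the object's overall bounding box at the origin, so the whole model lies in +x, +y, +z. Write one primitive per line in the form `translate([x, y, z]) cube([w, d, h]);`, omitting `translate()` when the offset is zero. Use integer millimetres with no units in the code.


cube([46, 56, 1253]);
translate([435, 0, 0]) cube([46, 56, 1253]);
translate([46, 0, 159]) cube([389, 56, 37]);
translate([46, 0, 446]) cube([389, 56, 37]);
translate([46, 0, 733]) cube([389, 56, 37]);
translate([46, 0, 1020]) cube([389, 56, 37]);


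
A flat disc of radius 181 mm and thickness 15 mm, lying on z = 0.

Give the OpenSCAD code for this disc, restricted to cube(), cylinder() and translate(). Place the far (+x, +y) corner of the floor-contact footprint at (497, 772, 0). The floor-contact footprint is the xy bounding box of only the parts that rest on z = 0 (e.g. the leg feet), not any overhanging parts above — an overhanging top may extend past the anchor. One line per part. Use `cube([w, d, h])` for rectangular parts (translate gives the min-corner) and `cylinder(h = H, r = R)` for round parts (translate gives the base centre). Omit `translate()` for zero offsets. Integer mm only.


translate([316, 591, 0]) cylinder(h = 15, r = 181);


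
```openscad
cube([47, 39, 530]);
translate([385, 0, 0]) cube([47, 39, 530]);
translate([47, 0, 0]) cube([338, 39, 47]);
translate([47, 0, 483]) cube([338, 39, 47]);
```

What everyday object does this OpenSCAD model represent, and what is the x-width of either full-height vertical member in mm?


A picture frame. The border width is 47 mm.

Four thin pieces enclosing a rectangular opening — a picture frame. The two full-height stiles are 530 mm tall; the top rail sits at z = 483 and is 47 mm tall, so the border above the opening is 530 − 483 = 47 mm, matching the stile x-width.


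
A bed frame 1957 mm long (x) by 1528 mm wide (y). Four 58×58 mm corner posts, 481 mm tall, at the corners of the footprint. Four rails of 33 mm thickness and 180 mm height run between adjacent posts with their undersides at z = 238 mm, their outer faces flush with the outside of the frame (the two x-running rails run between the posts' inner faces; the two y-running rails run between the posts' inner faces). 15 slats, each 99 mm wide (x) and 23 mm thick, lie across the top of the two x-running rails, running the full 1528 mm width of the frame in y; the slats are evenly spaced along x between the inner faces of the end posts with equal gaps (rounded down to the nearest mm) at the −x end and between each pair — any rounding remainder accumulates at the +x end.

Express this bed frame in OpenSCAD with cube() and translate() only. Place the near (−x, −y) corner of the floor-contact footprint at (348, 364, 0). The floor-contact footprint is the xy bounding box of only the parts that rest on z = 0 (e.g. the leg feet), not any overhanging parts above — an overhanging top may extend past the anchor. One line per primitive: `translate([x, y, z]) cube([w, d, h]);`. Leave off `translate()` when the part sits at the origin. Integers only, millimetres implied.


// slat z = rail_z + rail_h = 238 + 180 = 418
// slat gap = ⌊(1841 − 15·99) / 16⌋ = 22
translate([348, 364, 0]) cube([58, 58, 481]);
translate([348, 1834, 0]) cube([58, 58, 481]);
translate([2247, 364, 0]) cube([58, 58, 481]);
translate([2247, 1834, 0]) cube([58, 58, 481]);
translate([406, 364, 238]) cube([1841, 33, 180]);
translate([406, 1859, 238]) cube([1841, 33, 180]);
translate([348, 422, 238]) cube([33, 1412, 180]);
translate([2272, 422, 238]) cube([33, 1412, 180]);
translate([428, 364, 418]) cube([99, 1528, 23]);
translate([549, 364, 418]) cube([99, 1528, 23]);
translate([670, 364, 418]) cube([99, 1528, 23]);
translate([791, 364, 418]) cube([99, 1528, 23]);
translate([912, 364, 418]) cube([99, 1528, 23]);
translate([1033, 364, 418]) cube([99, 1528, 23]);
translate([1154, 364, 418]) cube([99, 1528, 23]);
translate([1275, 364, 418]) cube([99, 1528, 23]);
translate([1396, 364, 418]) cube([99, 1528, 23]);
translate([1517, 364, 418]) cube([99, 1528, 23]);
translate([1638, 364, 418]) cube([99, 1528, 23]);
translate([1759, 364, 418]) cube([99, 1528, 23]);
translate([1880, 364, 418]) cube([99, 1528, 23]);
translate([2001, 364, 418]) cube([99, 1528, 23]);
translate([2122, 364, 418]) cube([99, 1528, 23]);


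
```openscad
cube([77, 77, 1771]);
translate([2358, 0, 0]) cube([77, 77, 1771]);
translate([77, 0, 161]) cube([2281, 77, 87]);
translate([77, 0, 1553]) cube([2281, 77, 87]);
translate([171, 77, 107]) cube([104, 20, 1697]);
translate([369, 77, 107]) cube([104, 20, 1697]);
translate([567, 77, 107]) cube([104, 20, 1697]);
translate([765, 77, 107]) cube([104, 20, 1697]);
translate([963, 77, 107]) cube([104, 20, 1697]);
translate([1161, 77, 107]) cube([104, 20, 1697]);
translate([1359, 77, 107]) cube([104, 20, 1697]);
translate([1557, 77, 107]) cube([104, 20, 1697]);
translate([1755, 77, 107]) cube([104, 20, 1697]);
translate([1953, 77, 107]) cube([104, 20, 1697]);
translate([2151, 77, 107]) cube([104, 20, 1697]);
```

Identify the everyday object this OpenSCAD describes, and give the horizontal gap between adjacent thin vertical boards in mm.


A fence section. The picket gap is 94 mm.

Two posts, two rails, 11 pickets — a fence section. Span 2281 mm holds 11 pickets of 104 mm with 12 equal gaps: ⌊(2281 − 11·104) / 12⌋ = 94 mm.


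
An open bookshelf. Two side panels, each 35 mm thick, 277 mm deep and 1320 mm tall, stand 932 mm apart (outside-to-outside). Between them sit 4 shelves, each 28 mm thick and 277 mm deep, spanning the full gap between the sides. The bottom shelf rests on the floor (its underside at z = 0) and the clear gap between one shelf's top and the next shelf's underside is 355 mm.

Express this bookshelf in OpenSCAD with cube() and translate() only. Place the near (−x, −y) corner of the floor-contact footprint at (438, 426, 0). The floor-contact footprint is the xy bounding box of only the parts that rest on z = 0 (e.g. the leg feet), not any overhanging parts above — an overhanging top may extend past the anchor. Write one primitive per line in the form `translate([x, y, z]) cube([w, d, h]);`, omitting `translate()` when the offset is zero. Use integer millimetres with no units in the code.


translate([438, 426, 0]) cube([35, 277, 1320]);
translate([1335, 426, 0]) cube([35, 277, 1320]);
translate([473, 426, 0]) cube([862, 277, 28]);
translate([473, 426, 383]) cube([862, 277, 28]);
translate([473, 426, 766]) cube([862, 277, 28]);
translate([473, 426, 1149]) cube([862, 277, 28]);


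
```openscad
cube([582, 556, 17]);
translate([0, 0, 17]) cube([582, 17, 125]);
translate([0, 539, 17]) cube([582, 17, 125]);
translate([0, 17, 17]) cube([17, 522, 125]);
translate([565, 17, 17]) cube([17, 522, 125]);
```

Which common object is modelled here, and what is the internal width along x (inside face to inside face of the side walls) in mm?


An open box. The internal width is 548 mm.

A 582×556 base slab with four walls standing on it — an open box. The base is 582 mm wide and the walls are 17 mm thick, so the internal width is 582 − 2 × 17 = 548 mm.


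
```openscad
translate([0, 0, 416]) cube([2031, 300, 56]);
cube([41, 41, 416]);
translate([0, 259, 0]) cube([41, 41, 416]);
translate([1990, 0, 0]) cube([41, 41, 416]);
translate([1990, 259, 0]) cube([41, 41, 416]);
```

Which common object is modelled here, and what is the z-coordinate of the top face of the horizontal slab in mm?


A bench. The seat-top height is 472 mm.

A long slab on four corner posts — a bench. The slab sits at z = 416 with thickness 56, so the top is 416 + 56 = 472 mm.


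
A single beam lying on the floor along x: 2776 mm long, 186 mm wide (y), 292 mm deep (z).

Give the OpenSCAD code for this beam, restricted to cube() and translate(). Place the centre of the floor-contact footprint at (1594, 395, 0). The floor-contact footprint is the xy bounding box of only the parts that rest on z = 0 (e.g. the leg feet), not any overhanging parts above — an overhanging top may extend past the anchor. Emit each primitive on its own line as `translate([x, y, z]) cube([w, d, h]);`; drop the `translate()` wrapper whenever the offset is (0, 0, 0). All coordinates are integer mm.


translate([206, 302, 0]) cube([2776, 186, 292]);


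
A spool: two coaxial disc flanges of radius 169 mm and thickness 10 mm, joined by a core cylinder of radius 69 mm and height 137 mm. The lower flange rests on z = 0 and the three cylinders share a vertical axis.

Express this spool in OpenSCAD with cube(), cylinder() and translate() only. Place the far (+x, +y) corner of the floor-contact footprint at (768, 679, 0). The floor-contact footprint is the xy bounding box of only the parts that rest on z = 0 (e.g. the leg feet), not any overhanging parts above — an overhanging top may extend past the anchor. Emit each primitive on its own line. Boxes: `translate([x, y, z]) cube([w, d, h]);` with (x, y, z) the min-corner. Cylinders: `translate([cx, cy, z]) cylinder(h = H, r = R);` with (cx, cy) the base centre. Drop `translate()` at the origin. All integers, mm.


translate([599, 510, 0]) cylinder(h = 10, r = 169);
translate([599, 510, 10]) cylinder(h = 137, r = 69);
translate([599, 510, 147]) cylinder(h = 10, r = 169);


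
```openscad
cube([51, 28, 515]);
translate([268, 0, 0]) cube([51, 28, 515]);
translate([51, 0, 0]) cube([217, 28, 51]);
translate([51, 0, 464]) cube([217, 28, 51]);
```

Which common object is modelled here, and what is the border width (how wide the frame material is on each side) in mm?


A picture frame. The border width is 51 mm.

Four thin pieces enclosing a rectangular opening — a picture frame. The two full-height stiles are 515 mm tall; the top rail sits at z = 464 and is 51 mm tall, so the border above the opening is 515 − 464 = 51 mm, matching the stile x-width.


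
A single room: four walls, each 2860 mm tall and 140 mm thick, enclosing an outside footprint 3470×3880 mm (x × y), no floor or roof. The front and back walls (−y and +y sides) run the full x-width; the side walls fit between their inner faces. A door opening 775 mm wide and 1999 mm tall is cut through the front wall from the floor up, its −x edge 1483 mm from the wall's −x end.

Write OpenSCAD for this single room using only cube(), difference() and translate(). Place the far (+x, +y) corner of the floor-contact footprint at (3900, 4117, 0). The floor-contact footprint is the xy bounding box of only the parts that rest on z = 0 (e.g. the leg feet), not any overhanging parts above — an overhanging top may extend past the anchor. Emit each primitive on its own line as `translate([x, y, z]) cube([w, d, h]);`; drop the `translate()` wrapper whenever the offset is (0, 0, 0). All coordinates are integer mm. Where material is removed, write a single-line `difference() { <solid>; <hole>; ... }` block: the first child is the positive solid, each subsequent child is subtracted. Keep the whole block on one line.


difference() { translate([430, 237, 0]) cube([3470, 140, 2860]); translate([1913, 237, 0]) cube([775, 140, 1999]); }
translate([430, 3977, 0]) cube([3470, 140, 2860]);
translate([430, 377, 0]) cube([140, 3600, 2860]);
translate([3760, 377, 0]) cube([140, 3600, 2860]);


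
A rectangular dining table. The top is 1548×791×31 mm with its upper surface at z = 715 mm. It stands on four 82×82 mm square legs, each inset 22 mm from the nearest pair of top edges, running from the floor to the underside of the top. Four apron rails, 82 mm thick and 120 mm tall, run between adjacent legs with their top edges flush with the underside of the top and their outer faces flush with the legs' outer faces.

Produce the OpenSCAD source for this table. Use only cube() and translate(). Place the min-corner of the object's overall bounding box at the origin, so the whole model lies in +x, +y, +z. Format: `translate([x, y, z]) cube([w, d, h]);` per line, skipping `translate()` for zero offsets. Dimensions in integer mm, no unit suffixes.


translate([0, 0, 684]) cube([1548, 791, 31]);
translate([22, 22, 0]) cube([82, 82, 684]);
translate([1444, 22, 0]) cube([82, 82, 684]);
translate([22, 687, 0]) cube([82, 82, 684]);
translate([1444, 687, 0]) cube([82, 82, 684]);
translate([104, 22, 564]) cube([1340, 82, 120]);
translate([104, 687, 564]) cube([1340, 82, 120]);
translate([22, 104, 564]) cube([82, 583, 120]);
translate([1444, 104, 564]) cube([82, 583, 120]);


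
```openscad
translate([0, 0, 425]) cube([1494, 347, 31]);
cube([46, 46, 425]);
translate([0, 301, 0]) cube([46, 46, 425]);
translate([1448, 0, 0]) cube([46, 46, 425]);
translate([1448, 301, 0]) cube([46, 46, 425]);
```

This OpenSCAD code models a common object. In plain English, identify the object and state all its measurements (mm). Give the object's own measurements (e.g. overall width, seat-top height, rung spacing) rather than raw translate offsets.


A bench: a 1494×347 mm seat slab, 31 mm thick, top at z = 456 mm, on four 46×46 mm square legs flush with the seat corners and standing on z = 0.


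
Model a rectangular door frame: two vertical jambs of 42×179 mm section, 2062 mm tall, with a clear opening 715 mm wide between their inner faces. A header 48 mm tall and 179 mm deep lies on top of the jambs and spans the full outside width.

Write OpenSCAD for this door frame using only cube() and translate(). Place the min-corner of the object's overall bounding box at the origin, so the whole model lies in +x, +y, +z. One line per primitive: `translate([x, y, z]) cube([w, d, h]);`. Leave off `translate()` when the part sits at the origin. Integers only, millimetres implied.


cube([42, 179, 2062]);
translate([757, 0, 0]) cube([42, 179, 2062]);
translate([0, 0, 2062]) cube([799, 179, 48]);


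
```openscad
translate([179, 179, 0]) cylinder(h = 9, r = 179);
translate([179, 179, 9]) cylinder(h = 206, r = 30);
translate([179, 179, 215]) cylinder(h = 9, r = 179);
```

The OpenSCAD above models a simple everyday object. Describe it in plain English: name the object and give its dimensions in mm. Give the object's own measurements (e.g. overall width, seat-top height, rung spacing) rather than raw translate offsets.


A spool: two coaxial disc flanges of radius 179 mm and thickness 9 mm, joined by a core cylinder of radius 30 mm and height 206 mm. The lower flange rests on z = 0 and the three cylinders share a vertical axis.


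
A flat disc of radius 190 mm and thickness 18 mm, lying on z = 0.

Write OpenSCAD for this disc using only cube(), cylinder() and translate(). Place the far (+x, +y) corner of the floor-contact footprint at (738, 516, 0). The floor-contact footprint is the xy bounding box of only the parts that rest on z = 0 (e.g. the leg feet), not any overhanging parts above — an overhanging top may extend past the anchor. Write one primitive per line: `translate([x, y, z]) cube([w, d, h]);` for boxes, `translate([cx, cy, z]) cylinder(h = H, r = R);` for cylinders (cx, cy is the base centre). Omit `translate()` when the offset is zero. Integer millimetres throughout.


translate([548, 326, 0]) cylinder(h = 18, r = 190);


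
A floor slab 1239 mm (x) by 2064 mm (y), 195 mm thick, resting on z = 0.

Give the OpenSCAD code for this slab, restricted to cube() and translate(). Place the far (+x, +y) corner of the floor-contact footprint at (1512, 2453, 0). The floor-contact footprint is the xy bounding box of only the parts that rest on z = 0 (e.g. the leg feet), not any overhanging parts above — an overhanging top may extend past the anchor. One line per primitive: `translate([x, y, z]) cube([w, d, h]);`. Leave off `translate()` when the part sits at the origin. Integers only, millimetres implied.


translate([273, 389, 0]) cube([1239, 2064, 195]);


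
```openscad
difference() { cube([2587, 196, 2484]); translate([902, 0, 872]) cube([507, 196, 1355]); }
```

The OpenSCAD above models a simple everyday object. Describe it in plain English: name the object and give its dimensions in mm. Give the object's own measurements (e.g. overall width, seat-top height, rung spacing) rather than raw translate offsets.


A wall 2587 mm long (x), 196 mm thick (y), 2484 mm tall, with a rectangular window opening cut through it. The opening is 507 mm wide and 1355 mm tall; its sill is at z = 872 mm and its near (−x) edge is 902 mm from the wall's −x end. The opening passes through the full wall thickness.


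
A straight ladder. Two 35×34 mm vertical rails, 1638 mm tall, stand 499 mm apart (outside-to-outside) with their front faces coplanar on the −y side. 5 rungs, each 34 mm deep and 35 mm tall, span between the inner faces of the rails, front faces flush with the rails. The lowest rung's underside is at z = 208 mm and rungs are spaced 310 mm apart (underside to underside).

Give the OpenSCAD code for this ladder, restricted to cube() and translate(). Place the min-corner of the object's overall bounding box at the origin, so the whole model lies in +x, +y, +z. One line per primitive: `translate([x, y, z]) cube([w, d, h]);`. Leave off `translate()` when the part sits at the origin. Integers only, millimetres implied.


// rung span = 499 - 2*35 = 429
// rung[k] z = 208 + k*310
cube([35, 34, 1638]);
translate([464, 0, 0]) cube([35, 34, 1638]);
translate([35, 0, 208]) cube([429, 34, 35]);
translate([35, 0, 518]) cube([429, 34, 35]);
translate([35, 0, 828]) cube([429, 34, 35]);
translate([35, 0, 1138]) cube([429, 34, 35]);
translate([35, 0, 1448]) cube([429, 34, 35]);


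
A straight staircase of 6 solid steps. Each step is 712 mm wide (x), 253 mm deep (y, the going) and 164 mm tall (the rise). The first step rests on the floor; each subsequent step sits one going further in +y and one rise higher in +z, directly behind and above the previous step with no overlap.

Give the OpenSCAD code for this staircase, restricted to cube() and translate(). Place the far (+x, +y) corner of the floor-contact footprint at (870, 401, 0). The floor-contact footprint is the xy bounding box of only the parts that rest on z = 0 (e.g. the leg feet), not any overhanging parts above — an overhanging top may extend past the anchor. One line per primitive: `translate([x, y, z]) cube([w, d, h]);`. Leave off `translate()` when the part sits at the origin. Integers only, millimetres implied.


translate([158, 148, 0]) cube([712, 253, 164]);
translate([158, 401, 164]) cube([712, 253, 164]);
translate([158, 654, 328]) cube([712, 253, 164]);
translate([158, 907, 492]) cube([712, 253, 164]);
translate([158, 1160, 656]) cube([712, 253, 164]);
translate([158, 1413, 820]) cube([712, 253, 164]);


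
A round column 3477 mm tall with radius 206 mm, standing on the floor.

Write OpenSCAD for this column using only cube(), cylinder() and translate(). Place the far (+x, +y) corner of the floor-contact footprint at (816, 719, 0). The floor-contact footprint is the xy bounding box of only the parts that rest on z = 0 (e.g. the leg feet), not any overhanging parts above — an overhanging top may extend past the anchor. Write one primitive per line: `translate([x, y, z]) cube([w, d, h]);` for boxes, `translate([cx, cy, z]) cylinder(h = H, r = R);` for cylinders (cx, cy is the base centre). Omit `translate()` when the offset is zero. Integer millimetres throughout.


translate([610, 513, 0]) cylinder(h = 3477, r = 206);


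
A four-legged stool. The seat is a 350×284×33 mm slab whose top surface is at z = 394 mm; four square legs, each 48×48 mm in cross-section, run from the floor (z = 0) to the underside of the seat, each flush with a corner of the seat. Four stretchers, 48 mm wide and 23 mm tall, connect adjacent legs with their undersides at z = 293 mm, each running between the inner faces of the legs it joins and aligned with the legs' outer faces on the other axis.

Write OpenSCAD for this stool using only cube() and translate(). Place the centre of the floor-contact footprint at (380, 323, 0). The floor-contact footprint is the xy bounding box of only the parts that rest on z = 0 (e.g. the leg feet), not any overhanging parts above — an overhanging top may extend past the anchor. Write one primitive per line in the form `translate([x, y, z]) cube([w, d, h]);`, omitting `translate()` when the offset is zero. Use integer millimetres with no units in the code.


translate([205, 181, 361]) cube([350, 284, 33]);
translate([205, 181, 0]) cube([48, 48, 361]);
translate([507, 181, 0]) cube([48, 48, 361]);
translate([205, 417, 0]) cube([48, 48, 361]);
translate([507, 417, 0]) cube([48, 48, 361]);
translate([253, 181, 293]) cube([254, 48, 23]);
translate([253, 417, 293]) cube([254, 48, 23]);
translate([205, 229, 293]) cube([48, 188, 23]);
translate([507, 229, 293]) cube([48, 188, 23]);


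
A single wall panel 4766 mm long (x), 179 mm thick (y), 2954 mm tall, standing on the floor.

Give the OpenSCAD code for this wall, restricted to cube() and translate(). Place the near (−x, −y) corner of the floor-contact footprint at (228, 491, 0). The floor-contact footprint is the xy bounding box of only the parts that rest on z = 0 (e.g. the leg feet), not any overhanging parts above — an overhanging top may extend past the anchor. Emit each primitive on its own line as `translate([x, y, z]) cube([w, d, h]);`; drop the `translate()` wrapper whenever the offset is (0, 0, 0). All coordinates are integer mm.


translate([228, 491, 0]) cube([4766, 179, 2954]);


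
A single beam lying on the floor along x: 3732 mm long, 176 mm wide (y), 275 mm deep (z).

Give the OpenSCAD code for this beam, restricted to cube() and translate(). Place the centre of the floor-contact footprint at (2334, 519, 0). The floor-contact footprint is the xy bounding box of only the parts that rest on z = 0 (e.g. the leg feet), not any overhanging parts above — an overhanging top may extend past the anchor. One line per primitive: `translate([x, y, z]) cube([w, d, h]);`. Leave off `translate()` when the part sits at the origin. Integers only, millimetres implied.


translate([468, 431, 0]) cube([3732, 176, 275]);


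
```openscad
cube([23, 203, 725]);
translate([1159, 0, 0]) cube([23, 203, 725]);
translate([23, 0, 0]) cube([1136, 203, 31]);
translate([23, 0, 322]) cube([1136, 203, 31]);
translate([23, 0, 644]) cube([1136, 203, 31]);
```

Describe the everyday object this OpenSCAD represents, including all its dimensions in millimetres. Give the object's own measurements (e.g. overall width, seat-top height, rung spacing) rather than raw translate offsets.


An open bookshelf. Two side panels, each 23 mm thick, 203 mm deep and 725 mm tall, stand 1182 mm apart (outside-to-outside). Between them sit 3 shelves, each 31 mm thick and 203 mm deep, spanning the full gap between the sides. The bottom shelf rests on the floor (its underside at z = 0) and the clear gap between one shelf's top and the next shelf's underside is 291 mm.


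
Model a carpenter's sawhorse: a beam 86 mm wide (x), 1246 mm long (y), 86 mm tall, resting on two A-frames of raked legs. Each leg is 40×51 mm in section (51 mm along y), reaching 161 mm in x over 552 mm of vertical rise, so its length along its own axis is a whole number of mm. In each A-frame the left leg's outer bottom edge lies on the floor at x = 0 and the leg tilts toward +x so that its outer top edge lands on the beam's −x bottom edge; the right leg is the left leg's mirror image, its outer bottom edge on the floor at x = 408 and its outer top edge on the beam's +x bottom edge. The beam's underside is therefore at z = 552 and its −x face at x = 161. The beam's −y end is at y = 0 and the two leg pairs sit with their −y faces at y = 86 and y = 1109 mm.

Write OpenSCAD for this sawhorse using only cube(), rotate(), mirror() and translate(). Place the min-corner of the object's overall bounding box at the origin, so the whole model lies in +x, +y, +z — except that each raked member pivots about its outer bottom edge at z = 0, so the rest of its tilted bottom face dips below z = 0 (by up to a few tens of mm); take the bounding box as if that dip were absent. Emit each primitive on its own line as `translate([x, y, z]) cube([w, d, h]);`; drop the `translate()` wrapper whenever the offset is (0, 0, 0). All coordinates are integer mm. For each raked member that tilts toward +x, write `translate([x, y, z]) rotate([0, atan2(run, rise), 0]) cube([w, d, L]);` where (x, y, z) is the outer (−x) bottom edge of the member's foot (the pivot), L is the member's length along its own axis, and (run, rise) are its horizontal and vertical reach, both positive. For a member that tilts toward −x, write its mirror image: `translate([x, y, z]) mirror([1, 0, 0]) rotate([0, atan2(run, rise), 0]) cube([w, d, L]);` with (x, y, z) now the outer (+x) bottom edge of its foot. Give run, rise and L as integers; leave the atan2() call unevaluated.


translate([161, 0, 552]) cube([86, 1246, 86]);
translate([0, 86, 0]) rotate([0, atan2(161, 552), 0]) cube([40, 51, 575]);
translate([408, 86, 0]) mirror([1, 0, 0]) rotate([0, atan2(161, 552), 0]) cube([40, 51, 575]);
translate([0, 1109, 0]) rotate([0, atan2(161, 552), 0]) cube([40, 51, 575]);
translate([408, 1109, 0]) mirror([1, 0, 0]) rotate([0, atan2(161, 552), 0]) cube([40, 51, 575]);


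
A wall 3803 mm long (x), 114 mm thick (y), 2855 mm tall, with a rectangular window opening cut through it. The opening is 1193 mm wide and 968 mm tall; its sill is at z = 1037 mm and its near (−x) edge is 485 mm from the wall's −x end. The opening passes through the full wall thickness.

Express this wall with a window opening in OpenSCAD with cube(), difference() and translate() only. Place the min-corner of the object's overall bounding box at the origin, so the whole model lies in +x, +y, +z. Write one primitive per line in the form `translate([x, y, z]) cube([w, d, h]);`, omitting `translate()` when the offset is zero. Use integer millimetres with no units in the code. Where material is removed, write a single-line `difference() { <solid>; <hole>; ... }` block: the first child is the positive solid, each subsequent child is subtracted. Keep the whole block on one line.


difference() { cube([3803, 114, 2855]); translate([485, 0, 1037]) cube([1193, 114, 968]); }


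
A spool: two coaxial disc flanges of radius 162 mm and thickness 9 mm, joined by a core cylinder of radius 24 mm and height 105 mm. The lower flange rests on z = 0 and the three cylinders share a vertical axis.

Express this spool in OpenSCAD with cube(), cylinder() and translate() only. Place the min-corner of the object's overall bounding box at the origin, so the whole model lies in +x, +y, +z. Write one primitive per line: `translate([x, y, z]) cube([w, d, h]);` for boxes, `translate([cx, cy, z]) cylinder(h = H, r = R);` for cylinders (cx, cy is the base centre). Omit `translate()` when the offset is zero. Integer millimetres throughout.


translate([162, 162, 0]) cylinder(h = 9, r = 162);
translate([162, 162, 9]) cylinder(h = 105, r = 24);
translate([162, 162, 114]) cylinder(h = 9, r = 162);


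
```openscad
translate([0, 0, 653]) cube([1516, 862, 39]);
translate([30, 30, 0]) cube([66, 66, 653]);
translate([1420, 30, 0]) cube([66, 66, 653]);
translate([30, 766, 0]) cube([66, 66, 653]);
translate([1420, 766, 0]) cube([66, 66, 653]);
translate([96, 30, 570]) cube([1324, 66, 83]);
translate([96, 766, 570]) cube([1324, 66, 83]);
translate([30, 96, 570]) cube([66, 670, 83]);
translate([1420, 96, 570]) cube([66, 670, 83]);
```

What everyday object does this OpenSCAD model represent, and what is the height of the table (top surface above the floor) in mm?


A table. The table height is 692 mm.

A 1516×862×39 slab sits at z = 653 on four 66 mm square posts — a table. The top surface is at 653 + 39 = 692 mm.


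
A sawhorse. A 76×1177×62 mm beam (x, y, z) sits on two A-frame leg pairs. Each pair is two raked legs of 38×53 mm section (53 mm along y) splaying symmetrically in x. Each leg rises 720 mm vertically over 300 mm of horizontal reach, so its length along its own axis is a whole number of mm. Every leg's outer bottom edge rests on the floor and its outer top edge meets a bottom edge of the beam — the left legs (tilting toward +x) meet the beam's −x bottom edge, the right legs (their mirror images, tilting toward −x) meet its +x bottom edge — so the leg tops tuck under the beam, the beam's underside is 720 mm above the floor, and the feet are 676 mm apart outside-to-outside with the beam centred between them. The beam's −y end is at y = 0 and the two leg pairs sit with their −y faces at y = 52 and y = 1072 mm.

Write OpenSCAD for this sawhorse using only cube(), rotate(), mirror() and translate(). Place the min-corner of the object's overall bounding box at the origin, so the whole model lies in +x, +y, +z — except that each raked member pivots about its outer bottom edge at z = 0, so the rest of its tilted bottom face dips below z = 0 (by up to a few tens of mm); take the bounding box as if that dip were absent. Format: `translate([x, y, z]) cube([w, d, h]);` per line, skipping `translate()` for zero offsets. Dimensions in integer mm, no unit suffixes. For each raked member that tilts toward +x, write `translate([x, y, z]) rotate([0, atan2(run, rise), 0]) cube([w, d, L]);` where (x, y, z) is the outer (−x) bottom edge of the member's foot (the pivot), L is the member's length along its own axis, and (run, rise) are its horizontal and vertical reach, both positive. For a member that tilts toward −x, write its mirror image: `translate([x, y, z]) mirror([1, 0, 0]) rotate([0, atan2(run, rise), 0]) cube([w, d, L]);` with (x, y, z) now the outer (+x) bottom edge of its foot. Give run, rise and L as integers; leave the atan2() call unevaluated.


translate([300, 0, 720]) cube([76, 1177, 62]);
translate([0, 52, 0]) rotate([0, atan2(300, 720), 0]) cube([38, 53, 780]);
translate([676, 52, 0]) mirror([1, 0, 0]) rotate([0, atan2(300, 720), 0]) cube([38, 53, 780]);
translate([0, 1072, 0]) rotate([0, atan2(300, 720), 0]) cube([38, 53, 780]);
translate([676, 1072, 0]) mirror([1, 0, 0]) rotate([0, atan2(300, 720), 0]) cube([38, 53, 780]);


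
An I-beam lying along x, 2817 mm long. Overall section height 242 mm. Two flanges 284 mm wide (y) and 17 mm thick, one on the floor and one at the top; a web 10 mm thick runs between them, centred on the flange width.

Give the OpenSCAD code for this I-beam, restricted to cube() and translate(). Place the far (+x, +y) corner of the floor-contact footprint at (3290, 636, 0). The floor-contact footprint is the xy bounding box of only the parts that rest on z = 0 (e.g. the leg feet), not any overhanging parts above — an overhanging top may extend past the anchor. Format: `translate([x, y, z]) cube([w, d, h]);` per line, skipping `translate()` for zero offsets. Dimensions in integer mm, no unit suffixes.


translate([473, 352, 0]) cube([2817, 284, 17]);
translate([473, 489, 17]) cube([2817, 10, 208]);
translate([473, 352, 225]) cube([2817, 284, 17]);


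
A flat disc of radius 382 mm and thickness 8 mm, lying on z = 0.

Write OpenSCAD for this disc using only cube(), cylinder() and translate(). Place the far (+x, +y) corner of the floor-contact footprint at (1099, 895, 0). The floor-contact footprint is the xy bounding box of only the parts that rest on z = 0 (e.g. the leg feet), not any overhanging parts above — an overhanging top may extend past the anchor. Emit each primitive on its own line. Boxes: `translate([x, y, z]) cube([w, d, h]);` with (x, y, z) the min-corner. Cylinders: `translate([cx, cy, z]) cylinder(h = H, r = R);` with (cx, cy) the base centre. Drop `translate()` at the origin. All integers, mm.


translate([717, 513, 0]) cylinder(h = 8, r = 382);


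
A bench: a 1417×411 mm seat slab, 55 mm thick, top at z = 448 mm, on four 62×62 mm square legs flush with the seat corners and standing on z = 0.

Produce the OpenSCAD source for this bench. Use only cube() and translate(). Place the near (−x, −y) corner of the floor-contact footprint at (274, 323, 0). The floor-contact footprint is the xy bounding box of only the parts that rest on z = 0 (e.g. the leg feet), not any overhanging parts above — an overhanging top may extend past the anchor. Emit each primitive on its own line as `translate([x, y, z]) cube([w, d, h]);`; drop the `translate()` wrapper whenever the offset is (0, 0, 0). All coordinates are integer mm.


translate([274, 323, 393]) cube([1417, 411, 55]);
translate([274, 323, 0]) cube([62, 62, 393]);
translate([274, 672, 0]) cube([62, 62, 393]);
translate([1629, 323, 0]) cube([62, 62, 393]);
translate([1629, 672, 0]) cube([62, 62, 393]);


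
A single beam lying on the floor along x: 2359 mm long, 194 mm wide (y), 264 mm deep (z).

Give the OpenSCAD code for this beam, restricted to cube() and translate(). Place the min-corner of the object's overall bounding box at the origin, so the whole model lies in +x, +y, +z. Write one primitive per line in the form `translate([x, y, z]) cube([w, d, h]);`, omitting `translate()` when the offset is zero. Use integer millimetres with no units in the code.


cube([2359, 194, 264]);


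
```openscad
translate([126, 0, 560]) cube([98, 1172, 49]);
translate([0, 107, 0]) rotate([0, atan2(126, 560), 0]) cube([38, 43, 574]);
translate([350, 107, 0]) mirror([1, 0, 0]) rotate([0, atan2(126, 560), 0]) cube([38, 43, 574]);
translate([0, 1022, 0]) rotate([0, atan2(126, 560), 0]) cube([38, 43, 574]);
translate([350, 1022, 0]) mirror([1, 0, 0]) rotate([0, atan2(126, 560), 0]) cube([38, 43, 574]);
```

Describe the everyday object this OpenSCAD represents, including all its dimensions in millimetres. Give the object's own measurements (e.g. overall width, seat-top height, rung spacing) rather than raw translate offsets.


A sawhorse. A 98×1172×49 mm beam (x, y, z) sits on two A-frame leg pairs. Each pair is two raked legs of 38×43 mm section (43 mm along y) splaying symmetrically in x. Each leg rises 560 mm vertically over 126 mm of horizontal reach and is 574 mm long along its own axis. Every leg's outer bottom edge rests on the floor and its outer top edge meets a bottom edge of the beam — the left legs (tilting toward +x) meet the beam's −x bottom edge, the right legs (their mirror images, tilting toward −x) meet its +x bottom edge — so the leg tops tuck under the beam, the beam's underside is 560 mm above the floor, and the feet are 350 mm apart outside-to-outside with the beam centred between them. The two leg pairs are set in 107 mm from either end of the beam.


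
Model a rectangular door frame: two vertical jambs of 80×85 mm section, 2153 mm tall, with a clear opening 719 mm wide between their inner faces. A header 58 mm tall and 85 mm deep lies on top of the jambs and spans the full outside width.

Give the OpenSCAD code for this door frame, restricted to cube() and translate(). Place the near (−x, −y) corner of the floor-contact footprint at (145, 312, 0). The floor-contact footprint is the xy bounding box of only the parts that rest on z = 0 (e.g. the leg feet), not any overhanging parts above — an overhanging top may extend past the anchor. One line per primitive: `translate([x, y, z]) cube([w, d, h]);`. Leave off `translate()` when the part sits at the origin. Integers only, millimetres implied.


translate([145, 312, 0]) cube([80, 85, 2153]);
translate([944, 312, 0]) cube([80, 85, 2153]);
translate([145, 312, 2153]) cube([879, 85, 58]);


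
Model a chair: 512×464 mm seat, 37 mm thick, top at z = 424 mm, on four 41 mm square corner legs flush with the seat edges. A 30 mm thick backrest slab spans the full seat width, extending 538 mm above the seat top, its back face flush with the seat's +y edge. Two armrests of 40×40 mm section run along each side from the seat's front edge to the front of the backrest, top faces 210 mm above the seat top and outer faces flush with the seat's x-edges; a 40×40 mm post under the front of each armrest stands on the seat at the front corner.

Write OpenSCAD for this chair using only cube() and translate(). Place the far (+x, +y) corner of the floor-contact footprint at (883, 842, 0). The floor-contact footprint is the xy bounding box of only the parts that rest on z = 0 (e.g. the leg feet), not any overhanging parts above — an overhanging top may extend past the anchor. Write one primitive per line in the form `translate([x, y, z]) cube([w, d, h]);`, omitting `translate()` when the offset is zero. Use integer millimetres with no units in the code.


translate([371, 378, 387]) cube([512, 464, 37]);
translate([371, 378, 0]) cube([41, 41, 387]);
translate([842, 378, 0]) cube([41, 41, 387]);
translate([371, 801, 0]) cube([41, 41, 387]);
translate([842, 801, 0]) cube([41, 41, 387]);
translate([371, 812, 424]) cube([512, 30, 538]);
translate([371, 378, 594]) cube([40, 434, 40]);
translate([843, 378, 594]) cube([40, 434, 40]);
translate([371, 378, 424]) cube([40, 40, 170]);
translate([843, 378, 424]) cube([40, 40, 170]);


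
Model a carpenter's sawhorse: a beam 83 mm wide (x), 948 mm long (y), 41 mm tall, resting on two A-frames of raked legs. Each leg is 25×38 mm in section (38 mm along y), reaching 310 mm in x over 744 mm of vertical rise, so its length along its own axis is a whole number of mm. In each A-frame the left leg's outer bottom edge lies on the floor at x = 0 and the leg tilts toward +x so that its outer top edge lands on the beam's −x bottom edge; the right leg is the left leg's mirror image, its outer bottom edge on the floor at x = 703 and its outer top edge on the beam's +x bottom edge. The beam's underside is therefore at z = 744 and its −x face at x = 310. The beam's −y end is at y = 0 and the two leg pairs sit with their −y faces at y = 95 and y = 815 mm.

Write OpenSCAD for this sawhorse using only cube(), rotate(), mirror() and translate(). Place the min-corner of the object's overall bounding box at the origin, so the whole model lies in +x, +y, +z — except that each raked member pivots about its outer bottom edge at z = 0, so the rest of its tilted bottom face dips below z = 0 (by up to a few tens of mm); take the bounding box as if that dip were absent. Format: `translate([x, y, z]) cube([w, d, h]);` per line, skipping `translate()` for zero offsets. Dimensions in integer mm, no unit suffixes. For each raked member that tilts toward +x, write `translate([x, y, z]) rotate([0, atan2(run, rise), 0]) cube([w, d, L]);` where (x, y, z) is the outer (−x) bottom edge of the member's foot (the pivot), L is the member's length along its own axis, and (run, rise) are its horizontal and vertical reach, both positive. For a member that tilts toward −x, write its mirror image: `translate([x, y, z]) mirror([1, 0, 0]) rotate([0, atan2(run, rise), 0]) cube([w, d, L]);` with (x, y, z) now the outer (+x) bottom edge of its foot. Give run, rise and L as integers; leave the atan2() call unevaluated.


translate([310, 0, 744]) cube([83, 948, 41]);
translate([0, 95, 0]) rotate([0, atan2(310, 744), 0]) cube([25, 38, 806]);
translate([703, 95, 0]) mirror([1, 0, 0]) rotate([0, atan2(310, 744), 0]) cube([25, 38, 806]);
translate([0, 815, 0]) rotate([0, atan2(310, 744), 0]) cube([25, 38, 806]);
translate([703, 815, 0]) mirror([1, 0, 0]) rotate([0, atan2(310, 744), 0]) cube([25, 38, 806]);
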